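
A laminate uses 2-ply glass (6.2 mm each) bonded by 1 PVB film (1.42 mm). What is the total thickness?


Total thickness = glass contribution + PVB contribution
  Glass: 2 * 6.2 = 12.4 mm
  PVB: 1 * 1.42 = 1.42 mm
  Total = 12.4 + 1.42 = 13.82 mm

13.82 mm


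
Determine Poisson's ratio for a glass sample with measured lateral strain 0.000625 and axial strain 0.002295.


Poisson's ratio: nu = lateral strain / axial strain
  nu = 0.000625 / 0.002295 = 0.2723

0.2723


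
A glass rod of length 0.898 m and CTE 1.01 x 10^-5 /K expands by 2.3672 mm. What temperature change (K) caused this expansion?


Rearrange dL = alpha * L0 * dT for dT:
  dT = dL / (alpha * L0)
  dL (m) = 2.3672 / 1000 = 0.0023672
  dT = 0.0023672 / ((1.01 x 10^-5) * 0.898) = 261.0 K

261.0 K


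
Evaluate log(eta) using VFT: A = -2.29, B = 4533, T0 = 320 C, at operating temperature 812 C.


VFT equation: log(eta) = A + B / (T - T0)
  T - T0 = 812 - 320 = 492
  B / (T - T0) = 4533 / 492 = 9.213
  log(eta) = -2.29 + 9.213 = 6.923

6.923


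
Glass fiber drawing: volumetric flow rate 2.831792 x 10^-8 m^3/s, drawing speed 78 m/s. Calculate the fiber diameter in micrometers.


Cross-sectional area from continuity:
  A = Q / v = 2.831792 x 10^-8 / 78 = 3.630503 x 10^-10 m^2
Diameter from circular cross-section:
  d = sqrt(4A / pi) * 10^6 (m -> um)
  d = sqrt(4 * 3.630503 x 10^-10 / pi) * 10^6 = 21.5 um

21.5 um


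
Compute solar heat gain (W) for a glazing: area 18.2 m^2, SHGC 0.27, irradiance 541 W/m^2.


Solar heat gain: Q = Area * SHGC * Irradiance
  Q = 18.2 * 0.27 * 541 = 2658.5 W

2658.5 W


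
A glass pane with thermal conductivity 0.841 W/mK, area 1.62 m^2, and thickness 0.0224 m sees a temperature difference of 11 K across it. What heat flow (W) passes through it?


Fourier's law: Q = k * A * dT / t
  Q = 0.841 * 1.62 * 11 / 0.0224
  Q = 14.98662 / 0.0224 = 669 W

669 W


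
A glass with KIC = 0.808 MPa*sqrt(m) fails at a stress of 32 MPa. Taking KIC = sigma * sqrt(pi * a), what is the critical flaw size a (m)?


Rearrange KIC = sigma * sqrt(pi * a):
  sqrt(pi * a) = KIC / sigma
  sqrt(pi * a) = 0.808 / 32 = 0.02525
  a = (KIC / sigma)^2 / pi
  a = 0.02525^2 / pi = 0.0002029 m

0.0002029 m


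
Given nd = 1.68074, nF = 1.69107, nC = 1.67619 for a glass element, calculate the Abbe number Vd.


Abbe number formula: Vd = (nd - 1) / (nF - nC)
  nd - 1 = 1.68074 - 1 = 0.68074
  nF - nC = 1.69107 - 1.67619 = 0.01488
  Vd = 0.68074 / 0.01488 = 45.75

45.75


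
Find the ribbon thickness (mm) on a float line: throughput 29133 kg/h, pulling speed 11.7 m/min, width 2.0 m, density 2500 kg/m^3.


Ribbon cross-section from mass balance:
  Volume rate = throughput / density = 29133 / 2500 = 11.6532 m^3/h
  thickness = volume rate / (speed * 60 * width), i.e.
  thickness = throughput / (60 * speed * width * density) * 1000
  thickness = 29133 / (60 * 11.7 * 2.0 * 2500) * 1000 = 8.3 mm

8.3 mm


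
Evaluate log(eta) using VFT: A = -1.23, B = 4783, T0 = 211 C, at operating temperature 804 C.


VFT equation: log(eta) = A + B / (T - T0)
  T - T0 = 804 - 211 = 593
  B / (T - T0) = 4783 / 593 = 8.066
  log(eta) = -1.23 + 8.066 = 6.836

6.836


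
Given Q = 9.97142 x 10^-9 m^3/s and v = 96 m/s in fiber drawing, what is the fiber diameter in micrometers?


Cross-sectional area from continuity:
  A = Q / v = 9.97142 x 10^-9 / 96 = 1.03869 x 10^-10 m^2
Diameter from circular cross-section:
  d = sqrt(4A / pi) * 10^6 (m -> um)
  d = sqrt(4 * 1.03869 x 10^-10 / pi) * 10^6 = 11.5 um

11.5 um


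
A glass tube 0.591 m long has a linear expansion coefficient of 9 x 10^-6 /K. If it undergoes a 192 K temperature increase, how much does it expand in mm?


Thermal expansion formula: dL = alpha * L0 * dT
  dL = (9 x 10^-6) * 0.591 * 192 = 0.00102125 m
Convert to mm: 0.00102125 * 1000 = 1.0212 mm

1.0212 mm


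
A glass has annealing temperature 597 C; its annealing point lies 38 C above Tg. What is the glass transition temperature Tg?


Rearrange T_anneal = Tg + offset for Tg:
  Tg = T_anneal - offset = 597 - 38 = 559 C

559 C


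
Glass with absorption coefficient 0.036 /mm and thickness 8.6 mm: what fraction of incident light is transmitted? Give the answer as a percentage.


Beer-Lambert law: T = exp(-alpha * thickness)
  exponent = -0.036 * 8.6 = -0.3096
  T = exp(-0.3096) = 0.7337
  Percentage = 0.7337 * 100 = 73.37%

73.37%


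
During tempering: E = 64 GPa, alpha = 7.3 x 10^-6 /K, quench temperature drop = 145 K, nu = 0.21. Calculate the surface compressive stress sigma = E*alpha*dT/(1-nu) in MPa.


Tempering stress: sigma = E * alpha * dT / (1 - nu)
  E (MPa) = 64 * 1000 = 64000
  Numerator = 64000 * (7.3 x 10^-6) * 145 = 67.744
  Denominator = 1 - 0.21 = 0.79
  sigma = 67.744 / 0.79 = 85.8 MPa

85.8 MPa


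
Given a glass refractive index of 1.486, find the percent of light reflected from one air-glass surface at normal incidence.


Fresnel reflectance at normal incidence:
  R = ((n - 1)/(n + 1))^2
  (n - 1)/(n + 1) = (1.486 - 1)/(1.486 + 1) = 0.195495
  R = 0.195495^2 = 0.0382183
  R(%) = 0.0382183 * 100 = 3.822%

3.822%


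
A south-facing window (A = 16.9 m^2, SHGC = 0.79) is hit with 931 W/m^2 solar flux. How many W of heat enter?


Solar heat gain: Q = Area * SHGC * Irradiance
  Q = 16.9 * 0.79 * 931 = 12429.8 W

12429.8 W


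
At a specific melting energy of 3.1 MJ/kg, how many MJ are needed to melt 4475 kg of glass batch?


Total energy = mass * specific energy
  E = 4475 * 3.1 = 13872.5 MJ

13872.5 MJ


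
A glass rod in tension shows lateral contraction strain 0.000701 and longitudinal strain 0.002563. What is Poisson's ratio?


Poisson's ratio: nu = lateral strain / axial strain
  nu = 0.000701 / 0.002563 = 0.2735

0.2735


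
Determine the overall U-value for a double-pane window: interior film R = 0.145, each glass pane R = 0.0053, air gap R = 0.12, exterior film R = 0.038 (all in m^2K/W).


Total thermal resistance (series):
  R_total = R_in + R_glass + R_air + R_glass + R_out
  R_total = 0.145 + 0.0053 + 0.12 + 0.0053 + 0.038 = 0.3136 m^2K/W
U-value = 1 / R_total = 1 / 0.3136 = 3.189 W/m^2K

3.189 W/m^2K


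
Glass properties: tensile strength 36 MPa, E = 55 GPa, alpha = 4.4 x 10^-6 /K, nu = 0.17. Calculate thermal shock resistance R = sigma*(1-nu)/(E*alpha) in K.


Thermal shock resistance: R = sigma * (1 - nu) / (E * alpha)
  Numerator = 36 * (1 - 0.17) = 29.88
  Denominator = 55 * 1000 * (4.4 x 10^-6) = 0.242
  R = 29.88 / 0.242 = 123.5 K

123.5 K


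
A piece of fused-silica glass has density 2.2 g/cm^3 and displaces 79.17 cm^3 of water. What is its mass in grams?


Rearrange rho = m / V:
  m = rho * V
  m = 2.2 * 79.17 = 174.174 g

174.174 g


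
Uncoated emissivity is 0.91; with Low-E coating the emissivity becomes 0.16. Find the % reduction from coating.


Percentage reduction = (1 - coated/uncoated) * 100
  Ratio = 0.16 / 0.91 = 0.1758
  Reduction = (1 - 0.1758) * 100 = 82.4%

82.4%


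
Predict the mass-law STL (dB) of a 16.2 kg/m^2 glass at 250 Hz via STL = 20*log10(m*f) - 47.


Mass law: STL = 20 * log10(m * f) - 47
  m * f = 16.2 * 250 = 4050
  log10(4050) = 3.60746
  STL = 20 * 3.60746 - 47 = 72.1492 - 47 = 25.1 dB

25.1 dB


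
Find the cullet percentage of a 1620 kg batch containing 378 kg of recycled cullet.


Cullet ratio = (cullet mass / total batch mass) * 100
  Ratio = 378 / 1620 * 100 = 23.33%

23.33%


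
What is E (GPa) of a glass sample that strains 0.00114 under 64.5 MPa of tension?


Young's modulus: E = stress / strain
  E = 64.5 MPa / 0.00114 = 56578.95 MPa
Convert to GPa: 56578.95 / 1000 = 56.58 GPa

56.58 GPa


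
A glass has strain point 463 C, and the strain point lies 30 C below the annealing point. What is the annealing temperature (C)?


T_anneal = T_strain + gap:
  T_anneal = 463 + 30 = 493 C

493 C


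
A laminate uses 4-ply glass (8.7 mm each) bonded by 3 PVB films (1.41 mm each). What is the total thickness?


Total thickness = glass contribution + PVB contribution
  Glass: 4 * 8.7 = 34.8 mm
  PVB: 3 * 1.41 = 4.23 mm
  Total = 34.8 + 4.23 = 39.03 mm

39.03 mm


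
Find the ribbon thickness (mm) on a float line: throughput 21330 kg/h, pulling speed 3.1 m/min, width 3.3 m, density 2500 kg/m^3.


Ribbon cross-section from mass balance:
  Volume rate = throughput / density = 21330 / 2500 = 8.532 m^3/h
  thickness = volume rate / (speed * 60 * width), i.e.
  thickness = throughput / (60 * speed * width * density) * 1000
  thickness = 21330 / (60 * 3.1 * 3.3 * 2500) * 1000 = 13.9 mm

13.9 mm


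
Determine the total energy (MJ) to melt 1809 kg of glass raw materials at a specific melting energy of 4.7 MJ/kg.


Total energy = mass * specific energy
  E = 1809 * 4.7 = 8502.3 MJ

8502.3 MJ


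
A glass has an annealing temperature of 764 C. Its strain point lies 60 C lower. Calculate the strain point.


Strain point = annealing point - difference:
  T_strain = 764 - 60 = 704 C

704 C


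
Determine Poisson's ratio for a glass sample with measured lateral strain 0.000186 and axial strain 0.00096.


Poisson's ratio: nu = lateral strain / axial strain
  nu = 0.000186 / 0.00096 = 0.1937

0.1937


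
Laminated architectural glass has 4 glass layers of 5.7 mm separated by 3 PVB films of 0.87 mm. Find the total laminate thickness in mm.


Total thickness = glass contribution + PVB contribution
  Glass: 4 * 5.7 = 22.8 mm
  PVB: 3 * 0.87 = 2.61 mm
  Total = 22.8 + 2.61 = 25.41 mm

25.41 mm


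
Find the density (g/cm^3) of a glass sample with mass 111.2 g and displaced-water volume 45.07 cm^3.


Use the definition of density:
  rho = mass / volume
  rho = 111.2 / 45.07 = 2.467 g/cm^3

2.467 g/cm^3


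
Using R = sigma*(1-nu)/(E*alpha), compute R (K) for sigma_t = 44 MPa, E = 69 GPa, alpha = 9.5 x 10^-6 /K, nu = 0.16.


Thermal shock resistance: R = sigma * (1 - nu) / (E * alpha)
  Numerator = 44 * (1 - 0.16) = 36.96
  Denominator = 69 * 1000 * (9.5 x 10^-6) = 0.6555
  R = 36.96 / 0.6555 = 56.4 K

56.4 K


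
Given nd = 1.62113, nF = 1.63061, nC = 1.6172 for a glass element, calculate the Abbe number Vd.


Abbe number formula: Vd = (nd - 1) / (nF - nC)
  nd - 1 = 1.62113 - 1 = 0.62113
  nF - nC = 1.63061 - 1.6172 = 0.01341
  Vd = 0.62113 / 0.01341 = 46.32

46.32


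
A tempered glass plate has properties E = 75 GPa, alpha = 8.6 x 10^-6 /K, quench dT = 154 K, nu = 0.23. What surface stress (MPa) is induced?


Tempering stress: sigma = E * alpha * dT / (1 - nu)
  E (MPa) = 75 * 1000 = 75000
  Numerator = 75000 * (8.6 x 10^-6) * 154 = 99.33
  Denominator = 1 - 0.23 = 0.77
  sigma = 99.33 / 0.77 = 129.0 MPa

129.0 MPa


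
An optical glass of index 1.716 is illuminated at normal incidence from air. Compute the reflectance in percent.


Fresnel reflectance at normal incidence:
  R = ((n - 1)/(n + 1))^2
  (n - 1)/(n + 1) = (1.716 - 1)/(1.716 + 1) = 0.263623
  R = 0.263623^2 = 0.0694971
  R(%) = 0.0694971 * 100 = 6.95%

6.95%


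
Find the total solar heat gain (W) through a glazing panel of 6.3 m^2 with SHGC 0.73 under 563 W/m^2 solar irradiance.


Solar heat gain: Q = Area * SHGC * Irradiance
  Q = 6.3 * 0.73 * 563 = 2589.2 W

2589.2 W


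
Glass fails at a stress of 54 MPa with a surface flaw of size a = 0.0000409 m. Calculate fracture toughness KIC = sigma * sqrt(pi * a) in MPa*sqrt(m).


Fracture toughness: KIC = sigma * sqrt(pi * a)
  pi * a = pi * 0.0000409 = 0.000128491
  sqrt(pi * a) = 0.011335
  KIC = 54 * 0.011335 = 0.612 MPa*sqrt(m)

0.612 MPa*sqrt(m)


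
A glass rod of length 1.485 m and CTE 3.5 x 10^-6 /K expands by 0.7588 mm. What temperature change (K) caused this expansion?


Rearrange dL = alpha * L0 * dT for dT:
  dT = dL / (alpha * L0)
  dL (m) = 0.7588 / 1000 = 0.0007588
  dT = 0.0007588 / ((3.5 x 10^-6) * 1.485) = 146.0 K

146.0 K


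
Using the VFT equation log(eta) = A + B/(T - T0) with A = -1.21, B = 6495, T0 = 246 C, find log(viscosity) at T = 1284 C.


VFT equation: log(eta) = A + B / (T - T0)
  T - T0 = 1284 - 246 = 1038
  B / (T - T0) = 6495 / 1038 = 6.257
  log(eta) = -1.21 + 6.257 = 5.047

5.047


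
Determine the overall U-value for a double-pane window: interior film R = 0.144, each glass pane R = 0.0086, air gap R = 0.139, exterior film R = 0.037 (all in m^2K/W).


Total thermal resistance (series):
  R_total = R_in + R_glass + R_air + R_glass + R_out
  R_total = 0.144 + 0.0086 + 0.139 + 0.0086 + 0.037 = 0.3372 m^2K/W
U-value = 1 / R_total = 1 / 0.3372 = 2.966 W/m^2K

2.966 W/m^2K


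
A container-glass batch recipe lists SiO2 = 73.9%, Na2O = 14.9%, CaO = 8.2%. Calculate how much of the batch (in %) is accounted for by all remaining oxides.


Sum the three major oxides:
  SiO2 + Na2O + CaO = 73.9 + 14.9 + 8.2 = 97.0%
Subtract from 100%:
  Others = 100 - 97.0 = 3.0%

3.0%


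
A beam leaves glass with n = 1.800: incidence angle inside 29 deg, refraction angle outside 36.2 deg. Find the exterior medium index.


Apply Snell's law: n1 * sin(theta1) = n2 * sin(theta2)
  n2 = n1 * sin(theta1) / sin(theta2)
  sin(29) = 0.48481
  sin(36.2) = 0.590606
  n2 = 1.800 * 0.48481 / 0.590606 = 1.4776

1.4776


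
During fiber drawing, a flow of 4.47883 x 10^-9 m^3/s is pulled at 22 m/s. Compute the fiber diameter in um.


Cross-sectional area from continuity:
  A = Q / v = 4.47883 x 10^-9 / 22 = 2.035832 x 10^-10 m^2
Diameter from circular cross-section:
  d = sqrt(4A / pi) * 10^6 (m -> um)
  d = sqrt(4 * 2.035832 x 10^-10 / pi) * 10^6 = 16.1 um

16.1 um


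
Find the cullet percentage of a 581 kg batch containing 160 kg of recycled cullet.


Cullet ratio = (cullet mass / total batch mass) * 100
  Ratio = 160 / 581 * 100 = 27.54%

27.54%


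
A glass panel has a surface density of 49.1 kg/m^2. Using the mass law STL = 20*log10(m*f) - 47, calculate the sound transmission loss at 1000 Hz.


Mass law: STL = 20 * log10(m * f) - 47
  m * f = 49.1 * 1000 = 49100
  log10(49100) = 4.69108
  STL = 20 * 4.69108 - 47 = 93.8216 - 47 = 46.8 dB

46.8 dB


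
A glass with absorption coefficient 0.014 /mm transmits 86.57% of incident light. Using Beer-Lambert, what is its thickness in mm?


Rearrange T = exp(-alpha * thickness):
  thickness = -ln(T) / alpha
  T = 86.57/100 = 0.8657
  ln(T) = -0.14422
  -ln(T) = 0.14422
  thickness = 0.14422 / 0.014 = 10.3 mm

10.3 mm


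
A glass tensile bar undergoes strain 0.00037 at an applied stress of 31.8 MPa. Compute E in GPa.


Young's modulus: E = stress / strain
  E = 31.8 MPa / 0.00037 = 85945.95 MPa
Convert to GPa: 85945.95 / 1000 = 85.95 GPa

85.95 GPa


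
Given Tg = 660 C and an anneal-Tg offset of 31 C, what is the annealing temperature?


The annealing temperature is Tg plus the offset:
  T_anneal = 660 + 31 = 691 C

691 C


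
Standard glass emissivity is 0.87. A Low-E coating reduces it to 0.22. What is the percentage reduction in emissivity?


Percentage reduction = (1 - coated/uncoated) * 100
  Ratio = 0.22 / 0.87 = 0.2529
  Reduction = (1 - 0.2529) * 100 = 74.7%

74.7%


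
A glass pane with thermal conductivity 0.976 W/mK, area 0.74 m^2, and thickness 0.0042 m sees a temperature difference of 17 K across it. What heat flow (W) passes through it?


Fourier's law: Q = k * A * dT / t
  Q = 0.976 * 0.74 * 17 / 0.0042
  Q = 12.27808 / 0.0042 = 2923.4 W

2923.4 W


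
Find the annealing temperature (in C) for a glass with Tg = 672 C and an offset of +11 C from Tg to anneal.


The annealing temperature is Tg plus the offset:
  T_anneal = 672 + 11 = 683 C

683 C


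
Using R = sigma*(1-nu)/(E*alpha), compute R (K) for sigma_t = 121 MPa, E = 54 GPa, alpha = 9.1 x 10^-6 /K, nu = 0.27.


Thermal shock resistance: R = sigma * (1 - nu) / (E * alpha)
  Numerator = 121 * (1 - 0.27) = 88.33
  Denominator = 54 * 1000 * (9.1 x 10^-6) = 0.4914
  R = 88.33 / 0.4914 = 179.8 K

179.8 K


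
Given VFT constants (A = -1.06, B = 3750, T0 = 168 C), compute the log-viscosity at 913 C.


VFT equation: log(eta) = A + B / (T - T0)
  T - T0 = 913 - 168 = 745
  B / (T - T0) = 3750 / 745 = 5.034
  log(eta) = -1.06 + 5.034 = 3.974

3.974


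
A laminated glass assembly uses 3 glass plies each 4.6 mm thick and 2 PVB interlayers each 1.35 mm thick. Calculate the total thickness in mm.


Total thickness = glass contribution + PVB contribution
  Glass: 3 * 4.6 = 13.8 mm
  PVB: 2 * 1.35 = 2.7 mm
  Total = 13.8 + 2.7 = 16.5 mm

16.5 mm


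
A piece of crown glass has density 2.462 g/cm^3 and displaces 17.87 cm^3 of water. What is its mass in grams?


Rearrange rho = m / V:
  m = rho * V
  m = 2.462 * 17.87 = 43.996 g

43.996 g


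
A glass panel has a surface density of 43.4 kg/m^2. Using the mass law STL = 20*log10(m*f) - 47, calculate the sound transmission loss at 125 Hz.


Mass law: STL = 20 * log10(m * f) - 47
  m * f = 43.4 * 125 = 5425
  log10(5425) = 3.7344
  STL = 20 * 3.7344 - 47 = 74.688 - 47 = 27.7 dB

27.7 dB


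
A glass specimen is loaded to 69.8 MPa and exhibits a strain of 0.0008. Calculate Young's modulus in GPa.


Young's modulus: E = stress / strain
  E = 69.8 MPa / 0.0008 = 87250 MPa
Convert to GPa: 87250 / 1000 = 87.25 GPa

87.25 GPa


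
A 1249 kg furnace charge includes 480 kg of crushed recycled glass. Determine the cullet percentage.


Cullet ratio = (cullet mass / total batch mass) * 100
  Ratio = 480 / 1249 * 100 = 38.43%

38.43%


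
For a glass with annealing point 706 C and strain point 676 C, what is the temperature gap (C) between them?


Gap = T_anneal - T_strain:
  gap = 706 - 676 = 30 C

30 C


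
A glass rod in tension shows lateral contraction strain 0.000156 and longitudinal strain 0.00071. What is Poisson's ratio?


Poisson's ratio: nu = lateral strain / axial strain
  nu = 0.000156 / 0.00071 = 0.2197

0.2197


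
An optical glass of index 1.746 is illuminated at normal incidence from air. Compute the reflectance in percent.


Fresnel reflectance at normal incidence:
  R = ((n - 1)/(n + 1))^2
  (n - 1)/(n + 1) = (1.746 - 1)/(1.746 + 1) = 0.271668
  R = 0.271668^2 = 0.0738035
  R(%) = 0.0738035 * 100 = 7.38%

7.38%


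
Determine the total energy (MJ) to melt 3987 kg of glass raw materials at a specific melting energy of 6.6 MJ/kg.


Total energy = mass * specific energy
  E = 3987 * 6.6 = 26314.2 MJ

26314.2 MJ


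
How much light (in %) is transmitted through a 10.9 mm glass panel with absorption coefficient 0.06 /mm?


Beer-Lambert law: T = exp(-alpha * thickness)
  exponent = -0.06 * 10.9 = -0.654
  T = exp(-0.654) = 0.52
  Percentage = 0.52 * 100 = 52.0%

52.0%


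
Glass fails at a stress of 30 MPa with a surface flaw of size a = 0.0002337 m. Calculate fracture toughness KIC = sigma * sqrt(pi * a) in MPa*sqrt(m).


Fracture toughness: KIC = sigma * sqrt(pi * a)
  pi * a = pi * 0.0002337 = 0.00073419
  sqrt(pi * a) = 0.027096
  KIC = 30 * 0.027096 = 0.813 MPa*sqrt(m)

0.813 MPa*sqrt(m)


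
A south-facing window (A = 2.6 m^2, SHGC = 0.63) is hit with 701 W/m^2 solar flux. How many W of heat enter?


Solar heat gain: Q = Area * SHGC * Irradiance
  Q = 2.6 * 0.63 * 701 = 1148.2 W

1148.2 W


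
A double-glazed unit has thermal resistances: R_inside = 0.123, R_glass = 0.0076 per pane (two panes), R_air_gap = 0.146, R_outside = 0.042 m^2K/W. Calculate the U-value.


Total thermal resistance (series):
  R_total = R_in + R_glass + R_air + R_glass + R_out
  R_total = 0.123 + 0.0076 + 0.146 + 0.0076 + 0.042 = 0.3262 m^2K/W
U-value = 1 / R_total = 1 / 0.3262 = 3.066 W/m^2K

3.066 W/m^2K


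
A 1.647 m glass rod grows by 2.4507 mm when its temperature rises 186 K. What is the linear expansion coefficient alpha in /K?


Rearrange dL = alpha * L0 * dT for alpha:
  alpha = dL / (L0 * dT)
  alpha = (2.4507 / 1000) / (1.647 * 186) = 0.000008 /K = 8 x 10^-6 /K

8 x 10^-6 /K


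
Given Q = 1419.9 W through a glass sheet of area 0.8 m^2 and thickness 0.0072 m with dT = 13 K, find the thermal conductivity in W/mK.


Fourier's law rearranged: k = Q * t / (A * dT)
  Numerator = 1419.9 * 0.0072 = 10.22328
  Denominator = 0.8 * 13 = 10.4
  k = 10.22328 / 10.4 = 0.983 W/mK

0.983 W/mK


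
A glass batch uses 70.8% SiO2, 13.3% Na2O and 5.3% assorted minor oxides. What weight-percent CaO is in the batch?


Pieces sum to 100%:
  CaO = 100 - (SiO2 + Na2O + others)
  CaO = 100 - (70.8 + 13.3 + 5.3) = 10.6%

10.6%


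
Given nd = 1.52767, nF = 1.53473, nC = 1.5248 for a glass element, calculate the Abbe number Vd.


Abbe number formula: Vd = (nd - 1) / (nF - nC)
  nd - 1 = 1.52767 - 1 = 0.52767
  nF - nC = 1.53473 - 1.5248 = 0.00993
  Vd = 0.52767 / 0.00993 = 53.14

53.14


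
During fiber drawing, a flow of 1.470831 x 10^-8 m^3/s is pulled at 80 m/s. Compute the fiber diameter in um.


Cross-sectional area from continuity:
  A = Q / v = 1.470831 x 10^-8 / 80 = 1.838539 x 10^-10 m^2
Diameter from circular cross-section:
  d = sqrt(4A / pi) * 10^6 (m -> um)
  d = sqrt(4 * 1.838539 x 10^-10 / pi) * 10^6 = 15.3 um

15.3 um


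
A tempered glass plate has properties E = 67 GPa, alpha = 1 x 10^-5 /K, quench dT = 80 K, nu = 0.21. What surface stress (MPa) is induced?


Tempering stress: sigma = E * alpha * dT / (1 - nu)
  E (MPa) = 67 * 1000 = 67000
  Numerator = 67000 * (1 x 10^-5) * 80 = 53.6
  Denominator = 1 - 0.21 = 0.79
  sigma = 53.6 / 0.79 = 67.8 MPa

67.8 MPa


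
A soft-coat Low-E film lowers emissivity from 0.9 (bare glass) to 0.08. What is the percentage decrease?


Percentage reduction = (1 - coated/uncoated) * 100
  Ratio = 0.08 / 0.9 = 0.0889
  Reduction = (1 - 0.0889) * 100 = 91.1%

91.1%


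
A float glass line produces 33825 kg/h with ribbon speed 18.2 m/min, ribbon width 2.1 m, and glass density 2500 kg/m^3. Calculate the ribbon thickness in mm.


Ribbon cross-section from mass balance:
  Volume rate = throughput / density = 33825 / 2500 = 13.53 m^3/h
  thickness = volume rate / (speed * 60 * width), i.e.
  thickness = throughput / (60 * speed * width * density) * 1000
  thickness = 33825 / (60 * 18.2 * 2.1 * 2500) * 1000 = 5.9 mm

5.9 mm


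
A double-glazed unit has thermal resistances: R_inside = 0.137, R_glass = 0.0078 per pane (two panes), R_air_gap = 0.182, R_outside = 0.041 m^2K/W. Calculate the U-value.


Total thermal resistance (series):
  R_total = R_in + R_glass + R_air + R_glass + R_out
  R_total = 0.137 + 0.0078 + 0.182 + 0.0078 + 0.041 = 0.3756 m^2K/W
U-value = 1 / R_total = 1 / 0.3756 = 2.662 W/m^2K

2.662 W/m^2K


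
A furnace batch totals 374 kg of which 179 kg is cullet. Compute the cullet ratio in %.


Cullet ratio = (cullet mass / total batch mass) * 100
  Ratio = 179 / 374 * 100 = 47.86%

47.86%


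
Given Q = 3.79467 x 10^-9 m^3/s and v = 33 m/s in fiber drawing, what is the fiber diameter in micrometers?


Cross-sectional area from continuity:
  A = Q / v = 3.79467 x 10^-9 / 33 = 1.1499 x 10^-10 m^2
Diameter from circular cross-section:
  d = sqrt(4A / pi) * 10^6 (m -> um)
  d = sqrt(4 * 1.1499 x 10^-10 / pi) * 10^6 = 12.1 um

12.1 um


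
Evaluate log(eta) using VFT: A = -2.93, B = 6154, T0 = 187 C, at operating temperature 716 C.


VFT equation: log(eta) = A + B / (T - T0)
  T - T0 = 716 - 187 = 529
  B / (T - T0) = 6154 / 529 = 11.633
  log(eta) = -2.93 + 11.633 = 8.703

8.703


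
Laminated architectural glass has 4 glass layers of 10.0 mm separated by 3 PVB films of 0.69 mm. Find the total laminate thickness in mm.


Total thickness = glass contribution + PVB contribution
  Glass: 4 * 10.0 = 40.0 mm
  PVB: 3 * 0.69 = 2.07 mm
  Total = 40.0 + 2.07 = 42.07 mm

42.07 mm


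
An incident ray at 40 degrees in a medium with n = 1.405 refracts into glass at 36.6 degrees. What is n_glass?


Apply Snell's law: n1 * sin(theta1) = n2 * sin(theta2)
  n2 = n1 * sin(theta1) / sin(theta2)
  sin(40) = 0.642788
  sin(36.6) = 0.596225
  n2 = 1.405 * 0.642788 / 0.596225 = 1.5147

1.5147


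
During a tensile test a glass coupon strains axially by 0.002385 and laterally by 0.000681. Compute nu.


Poisson's ratio: nu = lateral strain / axial strain
  nu = 0.000681 / 0.002385 = 0.2855

0.2855


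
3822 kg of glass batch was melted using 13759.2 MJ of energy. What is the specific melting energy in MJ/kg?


Rearrange E = m * s for s:
  s = E / m
  s = 13759.2 / 3822 = 3.6 MJ/kg

3.6 MJ/kg


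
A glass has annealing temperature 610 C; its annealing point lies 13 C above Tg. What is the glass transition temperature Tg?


Rearrange T_anneal = Tg + offset for Tg:
  Tg = T_anneal - offset = 610 - 13 = 597 C

597 C


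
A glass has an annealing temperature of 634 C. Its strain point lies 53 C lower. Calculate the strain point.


Strain point = annealing point - difference:
  T_strain = 634 - 53 = 581 C

581 C


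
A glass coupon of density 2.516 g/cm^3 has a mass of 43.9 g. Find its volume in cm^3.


Rearrange rho = m / V:
  V = m / rho
  V = 43.9 / 2.516 = 17.448 cm^3

17.448 cm^3


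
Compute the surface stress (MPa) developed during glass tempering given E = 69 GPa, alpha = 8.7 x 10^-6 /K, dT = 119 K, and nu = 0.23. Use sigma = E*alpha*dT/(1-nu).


Tempering stress: sigma = E * alpha * dT / (1 - nu)
  E (MPa) = 69 * 1000 = 69000
  Numerator = 69000 * (8.7 x 10^-6) * 119 = 71.4357
  Denominator = 1 - 0.23 = 0.77
  sigma = 71.4357 / 0.77 = 92.8 MPa

92.8 MPa


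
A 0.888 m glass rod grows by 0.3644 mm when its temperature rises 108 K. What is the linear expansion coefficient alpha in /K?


Rearrange dL = alpha * L0 * dT for alpha:
  alpha = dL / (L0 * dT)
  alpha = (0.3644 / 1000) / (0.888 * 108) = 0.0000038 /K = 3.8 x 10^-6 /K

3.8 x 10^-6 /K


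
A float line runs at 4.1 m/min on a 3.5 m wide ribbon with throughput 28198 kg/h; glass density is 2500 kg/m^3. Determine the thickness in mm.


Ribbon cross-section from mass balance:
  Volume rate = throughput / density = 28198 / 2500 = 11.2792 m^3/h
  thickness = volume rate / (speed * 60 * width), i.e.
  thickness = throughput / (60 * speed * width * density) * 1000
  thickness = 28198 / (60 * 4.1 * 3.5 * 2500) * 1000 = 13.1 mm

13.1 mm


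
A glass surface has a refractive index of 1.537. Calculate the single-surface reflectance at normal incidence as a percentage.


Fresnel reflectance at normal incidence:
  R = ((n - 1)/(n + 1))^2
  (n - 1)/(n + 1) = (1.537 - 1)/(1.537 + 1) = 0.211667
  R = 0.211667^2 = 0.0448029
  R(%) = 0.0448029 * 100 = 4.48%

4.48%


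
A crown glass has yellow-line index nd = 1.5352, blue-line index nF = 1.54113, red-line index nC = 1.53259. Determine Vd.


Abbe number formula: Vd = (nd - 1) / (nF - nC)
  nd - 1 = 1.5352 - 1 = 0.5352
  nF - nC = 1.54113 - 1.53259 = 0.00854
  Vd = 0.5352 / 0.00854 = 62.67

62.67


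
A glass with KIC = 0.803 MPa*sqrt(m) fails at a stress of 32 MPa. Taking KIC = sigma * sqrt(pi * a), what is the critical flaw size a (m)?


Rearrange KIC = sigma * sqrt(pi * a):
  sqrt(pi * a) = KIC / sigma
  sqrt(pi * a) = 0.803 / 32 = 0.025094
  a = (KIC / sigma)^2 / pi
  a = 0.025094^2 / pi = 0.0002004 m

0.0002004 m


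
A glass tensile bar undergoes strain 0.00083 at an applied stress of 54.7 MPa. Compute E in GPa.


Young's modulus: E = stress / strain
  E = 54.7 MPa / 0.00083 = 65903.61 MPa
Convert to GPa: 65903.61 / 1000 = 65.9 GPa

65.9 GPa


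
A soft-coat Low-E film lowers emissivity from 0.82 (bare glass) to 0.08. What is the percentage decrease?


Percentage reduction = (1 - coated/uncoated) * 100
  Ratio = 0.08 / 0.82 = 0.0976
  Reduction = (1 - 0.0976) * 100 = 90.2%

90.2%


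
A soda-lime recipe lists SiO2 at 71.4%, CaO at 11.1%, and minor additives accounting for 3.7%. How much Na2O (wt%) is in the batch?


Pieces sum to 100%:
  Na2O = 100 - (SiO2 + CaO + others)
  Na2O = 100 - (71.4 + 11.1 + 3.7) = 13.8%

13.8%


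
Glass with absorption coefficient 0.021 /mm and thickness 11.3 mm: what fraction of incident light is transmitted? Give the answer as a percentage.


Beer-Lambert law: T = exp(-alpha * thickness)
  exponent = -0.021 * 11.3 = -0.2373
  T = exp(-0.2373) = 0.7888
  Percentage = 0.7888 * 100 = 78.88%

78.88%


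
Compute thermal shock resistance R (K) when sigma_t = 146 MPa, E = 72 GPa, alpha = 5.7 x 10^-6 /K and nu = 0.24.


Thermal shock resistance: R = sigma * (1 - nu) / (E * alpha)
  Numerator = 146 * (1 - 0.24) = 110.96
  Denominator = 72 * 1000 * (5.7 x 10^-6) = 0.4104
  R = 110.96 / 0.4104 = 270.4 K

270.4 K


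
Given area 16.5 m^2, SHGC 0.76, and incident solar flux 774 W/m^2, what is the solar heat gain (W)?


Solar heat gain: Q = Area * SHGC * Irradiance
  Q = 16.5 * 0.76 * 774 = 9706 W

9706 W


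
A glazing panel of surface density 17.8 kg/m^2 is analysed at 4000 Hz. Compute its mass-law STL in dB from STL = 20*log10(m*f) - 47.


Mass law: STL = 20 * log10(m * f) - 47
  m * f = 17.8 * 4000 = 71200
  log10(71200) = 4.85248
  STL = 20 * 4.85248 - 47 = 97.0496 - 47 = 50.0 dB

50.0 dB


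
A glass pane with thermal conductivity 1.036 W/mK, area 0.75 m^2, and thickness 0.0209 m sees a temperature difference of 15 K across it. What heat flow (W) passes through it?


Fourier's law: Q = k * A * dT / t
  Q = 1.036 * 0.75 * 15 / 0.0209
  Q = 11.655 / 0.0209 = 557.7 W

557.7 W


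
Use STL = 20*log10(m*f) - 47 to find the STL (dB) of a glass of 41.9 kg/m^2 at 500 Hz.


Mass law: STL = 20 * log10(m * f) - 47
  m * f = 41.9 * 500 = 20950
  log10(20950) = 4.32118
  STL = 20 * 4.32118 - 47 = 86.4236 - 47 = 39.4 dB

39.4 dB


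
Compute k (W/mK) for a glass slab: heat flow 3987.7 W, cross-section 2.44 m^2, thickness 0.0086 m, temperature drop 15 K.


Fourier's law rearranged: k = Q * t / (A * dT)
  Numerator = 3987.7 * 0.0086 = 34.29422
  Denominator = 2.44 * 15 = 36.6
  k = 34.29422 / 36.6 = 0.937 W/mK

0.937 W/mK


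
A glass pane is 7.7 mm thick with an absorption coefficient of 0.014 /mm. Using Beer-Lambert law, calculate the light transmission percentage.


Beer-Lambert law: T = exp(-alpha * thickness)
  exponent = -0.014 * 7.7 = -0.1078
  T = exp(-0.1078) = 0.8978
  Percentage = 0.8978 * 100 = 89.78%

89.78%


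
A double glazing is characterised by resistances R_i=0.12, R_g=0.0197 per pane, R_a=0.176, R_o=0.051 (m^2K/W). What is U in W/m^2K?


Total thermal resistance (series):
  R_total = R_in + R_glass + R_air + R_glass + R_out
  R_total = 0.12 + 0.0197 + 0.176 + 0.0197 + 0.051 = 0.3864 m^2K/W
U-value = 1 / R_total = 1 / 0.3864 = 2.588 W/m^2K

2.588 W/m^2K


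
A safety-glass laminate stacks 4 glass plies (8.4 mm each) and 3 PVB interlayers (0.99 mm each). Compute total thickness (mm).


Total thickness = glass contribution + PVB contribution
  Glass: 4 * 8.4 = 33.6 mm
  PVB: 3 * 0.99 = 2.97 mm
  Total = 33.6 + 2.97 = 36.57 mm

36.57 mm


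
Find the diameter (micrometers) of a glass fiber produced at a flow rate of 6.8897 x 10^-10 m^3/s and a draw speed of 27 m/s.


Cross-sectional area from continuity:
  A = Q / v = 6.8897 x 10^-10 / 27 = 2.551741 x 10^-11 m^2
Diameter from circular cross-section:
  d = sqrt(4A / pi) * 10^6 (m -> um)
  d = sqrt(4 * 2.551741 x 10^-11 / pi) * 10^6 = 5.7 um

5.7 um


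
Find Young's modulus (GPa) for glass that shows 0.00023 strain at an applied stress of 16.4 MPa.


Young's modulus: E = stress / strain
  E = 16.4 MPa / 0.00023 = 71304.35 MPa
Convert to GPa: 71304.35 / 1000 = 71.3 GPa

71.3 GPa


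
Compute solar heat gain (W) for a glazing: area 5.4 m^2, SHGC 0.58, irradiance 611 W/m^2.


Solar heat gain: Q = Area * SHGC * Irradiance
  Q = 5.4 * 0.58 * 611 = 1913.7 W

1913.7 W


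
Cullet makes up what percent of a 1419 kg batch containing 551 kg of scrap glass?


Cullet ratio = (cullet mass / total batch mass) * 100
  Ratio = 551 / 1419 * 100 = 38.83%

38.83%


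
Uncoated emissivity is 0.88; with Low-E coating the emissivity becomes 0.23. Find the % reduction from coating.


Percentage reduction = (1 - coated/uncoated) * 100
  Ratio = 0.23 / 0.88 = 0.2614
  Reduction = (1 - 0.2614) * 100 = 73.9%

73.9%


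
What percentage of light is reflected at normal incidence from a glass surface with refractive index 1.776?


Fresnel reflectance at normal incidence:
  R = ((n - 1)/(n + 1))^2
  (n - 1)/(n + 1) = (1.776 - 1)/(1.776 + 1) = 0.279539
  R = 0.279539^2 = 0.0781421
  R(%) = 0.0781421 * 100 = 7.814%

7.814%


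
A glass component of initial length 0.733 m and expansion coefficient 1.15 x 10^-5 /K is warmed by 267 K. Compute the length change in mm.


Thermal expansion formula: dL = alpha * L0 * dT
  dL = (1.15 x 10^-5) * 0.733 * 267 = 0.00225068 m
Convert to mm: 0.00225068 * 1000 = 2.2507 mm

2.2507 mm


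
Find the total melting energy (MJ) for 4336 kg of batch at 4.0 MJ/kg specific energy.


Total energy = mass * specific energy
  E = 4336 * 4.0 = 17344 MJ

17344 MJ


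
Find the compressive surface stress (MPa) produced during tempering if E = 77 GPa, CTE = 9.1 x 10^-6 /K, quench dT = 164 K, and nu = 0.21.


Tempering stress: sigma = E * alpha * dT / (1 - nu)
  E (MPa) = 77 * 1000 = 77000
  Numerator = 77000 * (9.1 x 10^-6) * 164 = 114.9148
  Denominator = 1 - 0.21 = 0.79
  sigma = 114.9148 / 0.79 = 145.5 MPa

145.5 MPa


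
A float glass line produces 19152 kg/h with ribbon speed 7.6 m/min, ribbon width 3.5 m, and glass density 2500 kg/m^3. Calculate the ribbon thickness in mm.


Ribbon cross-section from mass balance:
  Volume rate = throughput / density = 19152 / 2500 = 7.6608 m^3/h
  thickness = volume rate / (speed * 60 * width), i.e.
  thickness = throughput / (60 * speed * width * density) * 1000
  thickness = 19152 / (60 * 7.6 * 3.5 * 2500) * 1000 = 4.8 mm

4.8 mm


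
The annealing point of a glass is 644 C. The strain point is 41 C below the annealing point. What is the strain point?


Strain point = annealing point - difference:
  T_strain = 644 - 41 = 603 C

603 C


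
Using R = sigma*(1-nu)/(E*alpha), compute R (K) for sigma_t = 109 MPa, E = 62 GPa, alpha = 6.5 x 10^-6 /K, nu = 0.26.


Thermal shock resistance: R = sigma * (1 - nu) / (E * alpha)
  Numerator = 109 * (1 - 0.26) = 80.66
  Denominator = 62 * 1000 * (6.5 x 10^-6) = 0.403
  R = 80.66 / 0.403 = 200.1 K

200.1 K


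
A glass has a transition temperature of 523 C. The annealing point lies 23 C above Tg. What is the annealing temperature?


The annealing temperature is Tg plus the offset:
  T_anneal = 523 + 23 = 546 C

546 C


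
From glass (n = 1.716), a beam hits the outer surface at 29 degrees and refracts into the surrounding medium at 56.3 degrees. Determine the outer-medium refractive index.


Apply Snell's law: n1 * sin(theta1) = n2 * sin(theta2)
  n2 = n1 * sin(theta1) / sin(theta2)
  sin(29) = 0.48481
  sin(56.3) = 0.831954
  n2 = 1.716 * 0.48481 / 0.831954 = 1.0

1.0


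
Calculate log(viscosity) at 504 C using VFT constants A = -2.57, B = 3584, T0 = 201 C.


VFT equation: log(eta) = A + B / (T - T0)
  T - T0 = 504 - 201 = 303
  B / (T - T0) = 3584 / 303 = 11.828
  log(eta) = -2.57 + 11.828 = 9.258

9.258


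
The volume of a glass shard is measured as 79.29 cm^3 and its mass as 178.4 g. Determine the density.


Use the definition of density:
  rho = mass / volume
  rho = 178.4 / 79.29 = 2.25 g/cm^3

2.25 g/cm^3


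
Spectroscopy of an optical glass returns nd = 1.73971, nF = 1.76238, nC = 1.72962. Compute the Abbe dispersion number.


Abbe number formula: Vd = (nd - 1) / (nF - nC)
  nd - 1 = 1.73971 - 1 = 0.73971
  nF - nC = 1.76238 - 1.72962 = 0.03276
  Vd = 0.73971 / 0.03276 = 22.58

22.58


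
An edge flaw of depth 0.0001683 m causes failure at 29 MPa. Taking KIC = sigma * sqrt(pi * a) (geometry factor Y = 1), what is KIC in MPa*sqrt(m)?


Fracture toughness: KIC = sigma * sqrt(pi * a)
  pi * a = pi * 0.0001683 = 0.00052873
  sqrt(pi * a) = 0.022994
  KIC = 29 * 0.022994 = 0.667 MPa*sqrt(m)

0.667 MPa*sqrt(m)


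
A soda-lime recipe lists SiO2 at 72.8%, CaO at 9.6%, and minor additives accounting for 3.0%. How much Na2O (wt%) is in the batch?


Pieces sum to 100%:
  Na2O = 100 - (SiO2 + CaO + others)
  Na2O = 100 - (72.8 + 9.6 + 3.0) = 14.6%

14.6%


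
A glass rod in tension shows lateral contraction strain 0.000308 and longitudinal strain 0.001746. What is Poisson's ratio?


Poisson's ratio: nu = lateral strain / axial strain
  nu = 0.000308 / 0.001746 = 0.1764

0.1764


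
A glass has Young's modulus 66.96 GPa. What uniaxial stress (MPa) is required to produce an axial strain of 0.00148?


Rearrange E = sigma / epsilon:
  sigma = E * epsilon
  E (MPa) = 66.96 * 1000 = 66960
  sigma = 66960 * 0.00148 = 99.1 MPa

99.1 MPa


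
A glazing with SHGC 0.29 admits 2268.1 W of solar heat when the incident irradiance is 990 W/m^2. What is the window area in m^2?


Rearrange Q = Area * SHGC * Irradiance:
  Area = Q / (SHGC * Irradiance)
  Area = 2268.1 / (0.29 * 990) = 7.9 m^2

7.9 m^2


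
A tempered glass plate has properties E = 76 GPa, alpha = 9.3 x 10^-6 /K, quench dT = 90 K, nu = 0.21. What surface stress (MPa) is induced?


Tempering stress: sigma = E * alpha * dT / (1 - nu)
  E (MPa) = 76 * 1000 = 76000
  Numerator = 76000 * (9.3 x 10^-6) * 90 = 63.612
  Denominator = 1 - 0.21 = 0.79
  sigma = 63.612 / 0.79 = 80.5 MPa

80.5 MPa


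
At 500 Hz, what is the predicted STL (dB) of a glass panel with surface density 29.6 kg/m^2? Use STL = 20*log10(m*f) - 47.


Mass law: STL = 20 * log10(m * f) - 47
  m * f = 29.6 * 500 = 14800
  log10(14800) = 4.17026
  STL = 20 * 4.17026 - 47 = 83.4052 - 47 = 36.4 dB

36.4 dB


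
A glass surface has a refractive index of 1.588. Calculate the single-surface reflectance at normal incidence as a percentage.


Fresnel reflectance at normal incidence:
  R = ((n - 1)/(n + 1))^2
  (n - 1)/(n + 1) = (1.588 - 1)/(1.588 + 1) = 0.227202
  R = 0.227202^2 = 0.0516207
  R(%) = 0.0516207 * 100 = 5.162%

5.162%


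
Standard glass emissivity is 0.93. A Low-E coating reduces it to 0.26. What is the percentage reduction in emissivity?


Percentage reduction = (1 - coated/uncoated) * 100
  Ratio = 0.26 / 0.93 = 0.2796
  Reduction = (1 - 0.2796) * 100 = 72.0%

72.0%


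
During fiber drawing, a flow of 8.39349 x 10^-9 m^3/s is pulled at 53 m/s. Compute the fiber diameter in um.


Cross-sectional area from continuity:
  A = Q / v = 8.39349 x 10^-9 / 53 = 1.583677 x 10^-10 m^2
Diameter from circular cross-section:
  d = sqrt(4A / pi) * 10^6 (m -> um)
  d = sqrt(4 * 1.583677 x 10^-10 / pi) * 10^6 = 14.2 um

14.2 um


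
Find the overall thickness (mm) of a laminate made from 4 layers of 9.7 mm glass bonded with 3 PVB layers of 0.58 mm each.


Total thickness = glass contribution + PVB contribution
  Glass: 4 * 9.7 = 38.8 mm
  PVB: 3 * 0.58 = 1.74 mm
  Total = 38.8 + 1.74 = 40.54 mm

40.54 mm


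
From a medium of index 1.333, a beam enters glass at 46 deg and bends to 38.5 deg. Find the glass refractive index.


Apply Snell's law: n1 * sin(theta1) = n2 * sin(theta2)
  n2 = n1 * sin(theta1) / sin(theta2)
  sin(46) = 0.71934
  sin(38.5) = 0.622515
  n2 = 1.333 * 0.71934 / 0.622515 = 1.5403

1.5403


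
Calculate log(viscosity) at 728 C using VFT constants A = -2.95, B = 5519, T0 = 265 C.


VFT equation: log(eta) = A + B / (T - T0)
  T - T0 = 728 - 265 = 463
  B / (T - T0) = 5519 / 463 = 11.92
  log(eta) = -2.95 + 11.92 = 8.97

8.97


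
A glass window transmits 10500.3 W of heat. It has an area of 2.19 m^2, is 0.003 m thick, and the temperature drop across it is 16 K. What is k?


Fourier's law rearranged: k = Q * t / (A * dT)
  Numerator = 10500.3 * 0.003 = 31.5009
  Denominator = 2.19 * 16 = 35.04
  k = 31.5009 / 35.04 = 0.899 W/mK

0.899 W/mK


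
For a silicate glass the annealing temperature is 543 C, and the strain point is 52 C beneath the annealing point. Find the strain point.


Strain point = annealing point - difference:
  T_strain = 543 - 52 = 491 C

491 C


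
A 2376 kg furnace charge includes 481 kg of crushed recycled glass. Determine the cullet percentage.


Cullet ratio = (cullet mass / total batch mass) * 100
  Ratio = 481 / 2376 * 100 = 20.24%

20.24%
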